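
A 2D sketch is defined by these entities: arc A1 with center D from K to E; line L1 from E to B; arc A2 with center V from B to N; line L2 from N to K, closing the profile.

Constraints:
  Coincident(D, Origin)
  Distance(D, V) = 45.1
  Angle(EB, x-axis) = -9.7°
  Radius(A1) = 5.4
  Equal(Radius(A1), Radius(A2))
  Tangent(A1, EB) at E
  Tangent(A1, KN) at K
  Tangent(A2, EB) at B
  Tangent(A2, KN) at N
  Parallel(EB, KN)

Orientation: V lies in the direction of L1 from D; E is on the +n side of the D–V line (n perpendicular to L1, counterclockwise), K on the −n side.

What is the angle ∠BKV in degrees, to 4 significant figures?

6.639°

The slot axis is L1's direction at -9.7°, so u = (cos -9.7°, sin -9.7°) = (0.9857, -0.1685) and n = (−sin -9.7°, cos -9.7°) = (0.1685, 0.9857). D is at the origin and V lies 45.1 along u from D, so V = 45.1·u = (44.46, -7.599). Tangency of A1 to both parallel lines with radius 5.4 puts E and K at D ± 5.4·n: E = (0.9098, 5.323), K = (-0.9098, -5.323). Equal radii place B and N the same way about V: B = V + 5.4·n = (45.37, -2.276), N = V − 5.4·n = (43.55, -12.92). Then cos ∠BKV = KB·KV / (|KB||KV|), giving 6.639°.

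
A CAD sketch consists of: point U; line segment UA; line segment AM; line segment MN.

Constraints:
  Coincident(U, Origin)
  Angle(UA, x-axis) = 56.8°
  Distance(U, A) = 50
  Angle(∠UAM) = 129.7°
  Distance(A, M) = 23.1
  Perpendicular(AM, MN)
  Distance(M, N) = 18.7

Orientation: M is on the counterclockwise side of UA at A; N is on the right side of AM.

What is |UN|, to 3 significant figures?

79.4

U is at the origin; UA runs at 56.8° with length 50.0, so A = 50.0·(cos 56.8°, sin 56.8°) = (27.4, 41.8). ∠UAM = 129.7°, so AM runs at 56.8° + (180° − 129.7°) = 107° from the x-axis; with |AM| = 23.1, M = A + 23.1·(cos 107°, sin 107°) = (20.6, 63.9). The perpendicularity gives MN at right angles to AM; with |MN| = 18.7 on the right of AM, N = M + 18.7·(0.956, 0.294) = (38.5, 69.4). Then |UN| = |N − U| = 79.4.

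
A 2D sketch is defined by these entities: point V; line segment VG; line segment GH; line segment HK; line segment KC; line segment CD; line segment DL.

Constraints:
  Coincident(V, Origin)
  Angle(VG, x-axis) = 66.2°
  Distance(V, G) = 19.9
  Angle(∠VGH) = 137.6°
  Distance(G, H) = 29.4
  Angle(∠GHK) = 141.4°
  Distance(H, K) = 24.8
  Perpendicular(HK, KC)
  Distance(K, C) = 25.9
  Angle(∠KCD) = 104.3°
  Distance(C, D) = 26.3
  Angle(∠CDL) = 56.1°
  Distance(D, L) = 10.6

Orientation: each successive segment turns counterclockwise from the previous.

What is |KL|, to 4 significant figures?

31.35

V is at the origin; VG runs at 66.2° with length 19.9, so G = (8.031, 18.21). ∠VGH = 137.6° gives GH at 108.6° from the x-axis; with |GH| = 29.4, H = (-1.347, 46.07). ∠GHK = 141.4° gives HK at 147.2° from the x-axis; with |HK| = 24.8, K = (-22.19, 59.51). The perpendicularity gives KC at right angles to HK, so KC runs at -122.8°; with |KC| = 25.9, C = (-36.22, 37.74). ∠KCD = 104.3° gives CD at -47.10° from the x-axis; with |CD| = 26.3, D = (-18.32, 18.47). ∠CDL = 56.1° gives DL at 76.80° from the x-axis; with |DL| = 10.6, L = (-15.90, 28.79). Then |KL| = |L − K| = 31.35.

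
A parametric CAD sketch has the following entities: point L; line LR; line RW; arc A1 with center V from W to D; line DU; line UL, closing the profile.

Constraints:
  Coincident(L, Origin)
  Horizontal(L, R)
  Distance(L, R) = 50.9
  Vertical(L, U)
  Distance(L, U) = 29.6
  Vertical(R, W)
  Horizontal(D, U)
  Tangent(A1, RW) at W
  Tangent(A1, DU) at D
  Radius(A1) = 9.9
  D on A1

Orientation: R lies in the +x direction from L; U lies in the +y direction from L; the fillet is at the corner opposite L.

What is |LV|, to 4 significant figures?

45.49

L is at the origin; LR is horizontal with |LR| = 50.9 and R on the +x side, so R = (50.90, 0.000). L and U share the same x with |LU| = 29.6 and U on the +y side, so U = (0.000, 29.60). The virtual corner opposite L is at (50.90, 29.60). The tangent condition forces VW to be normal to RW and since A1 is tangent to DU there, VD ⟂ DU, with radius 9.9, so the center V sits 9.9 in from both sides at V = (41.00, 19.70). Then |LV| = |V − L| = 45.49.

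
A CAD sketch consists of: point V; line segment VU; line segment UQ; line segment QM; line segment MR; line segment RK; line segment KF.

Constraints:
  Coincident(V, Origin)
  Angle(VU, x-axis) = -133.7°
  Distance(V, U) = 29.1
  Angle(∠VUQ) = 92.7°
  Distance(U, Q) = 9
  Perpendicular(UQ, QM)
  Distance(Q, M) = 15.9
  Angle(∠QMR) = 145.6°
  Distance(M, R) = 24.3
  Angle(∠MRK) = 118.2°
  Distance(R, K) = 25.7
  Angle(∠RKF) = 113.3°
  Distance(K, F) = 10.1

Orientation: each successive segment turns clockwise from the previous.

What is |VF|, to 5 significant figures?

32.356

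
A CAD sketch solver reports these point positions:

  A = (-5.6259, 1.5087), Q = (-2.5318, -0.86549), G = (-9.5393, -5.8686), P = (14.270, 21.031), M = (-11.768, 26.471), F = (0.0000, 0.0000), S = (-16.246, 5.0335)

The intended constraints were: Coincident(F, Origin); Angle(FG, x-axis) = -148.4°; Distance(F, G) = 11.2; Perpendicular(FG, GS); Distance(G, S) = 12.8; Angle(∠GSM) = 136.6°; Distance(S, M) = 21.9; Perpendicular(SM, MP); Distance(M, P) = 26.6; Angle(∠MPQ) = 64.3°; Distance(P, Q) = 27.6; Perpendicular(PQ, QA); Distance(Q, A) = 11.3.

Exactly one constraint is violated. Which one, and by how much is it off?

Distance(Q, A) = 11.3 — off by 7.40.

F = (0.00, 0.00) ✓; FG at -148.4° ✓; |FG| = 11.20 ✓; ∠(FG, GS) = 90.00° ✓; |GS| = 12.80 ✓; ∠GSM = 136.6° ✓; |SM| = 21.90 ✓; ∠(SM, MP) = 90.00° ✓; |MP| = 26.60 ✓; ∠MPQ = 64.30° ✓; |PQ| = 27.60 ✓; ∠(PQ, QA) = 90.00° ✓; |QA| = 3.900 ✗.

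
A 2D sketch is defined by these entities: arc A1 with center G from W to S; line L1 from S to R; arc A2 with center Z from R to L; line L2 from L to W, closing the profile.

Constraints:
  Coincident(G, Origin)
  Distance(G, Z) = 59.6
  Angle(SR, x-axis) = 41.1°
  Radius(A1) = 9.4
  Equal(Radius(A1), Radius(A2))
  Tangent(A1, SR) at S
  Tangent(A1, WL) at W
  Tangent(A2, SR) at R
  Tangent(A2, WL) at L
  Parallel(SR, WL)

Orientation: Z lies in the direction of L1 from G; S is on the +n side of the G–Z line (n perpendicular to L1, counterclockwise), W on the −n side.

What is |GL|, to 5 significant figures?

60.337

The slot axis is L1's direction at 41.1°, so u = (cos 41.1°, sin 41.1°) = (0.75356, 0.65738) and n = (−sin 41.1°, cos 41.1°) = (-0.65738, 0.75356). G is at the origin and Z lies 59.6 along u from G, so Z = 59.6·u = (44.912, 39.180). Tangency of A1 to both parallel lines with radius 9.4 puts S and W at G ± 9.4·n: S = (-6.1793, 7.0835), W = (6.1793, -7.0835). Equal radii place R and L the same way about Z: R = Z + 9.4·n = (38.733, 46.263), L = Z − 9.4·n = (51.092, 32.096). Then |GL| = |L − G| = 60.337.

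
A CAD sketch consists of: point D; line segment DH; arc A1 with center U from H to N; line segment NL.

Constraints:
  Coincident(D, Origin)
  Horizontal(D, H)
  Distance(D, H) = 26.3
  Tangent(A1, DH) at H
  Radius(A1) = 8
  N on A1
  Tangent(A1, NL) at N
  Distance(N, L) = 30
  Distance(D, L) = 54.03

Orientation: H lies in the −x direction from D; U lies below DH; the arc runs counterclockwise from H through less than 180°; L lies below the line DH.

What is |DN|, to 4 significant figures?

34.67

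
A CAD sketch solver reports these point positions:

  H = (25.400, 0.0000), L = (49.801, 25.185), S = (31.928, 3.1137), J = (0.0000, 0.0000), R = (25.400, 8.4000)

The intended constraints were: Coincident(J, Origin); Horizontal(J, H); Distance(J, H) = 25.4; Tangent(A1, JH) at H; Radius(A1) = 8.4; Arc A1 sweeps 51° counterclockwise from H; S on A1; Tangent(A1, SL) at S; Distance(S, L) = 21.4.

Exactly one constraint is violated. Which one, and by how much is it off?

Distance(S, L) = 21.4 — off by 7.00.

J = (0.00, 0.00) ✓; J.y = 0.00, H.y = 0.00 ✓; |JH| = 25.40 ✓; ∠(RH, HJ) = 90.00° ✓; |RH| = 8.400 ✓; bearing(R→S) − bearing(R→H) = 51.00° ✓; |RS| = 8.400 ✓; ∠(RS, SL) = 90.00° ✓; |SL| = 28.40 ✗.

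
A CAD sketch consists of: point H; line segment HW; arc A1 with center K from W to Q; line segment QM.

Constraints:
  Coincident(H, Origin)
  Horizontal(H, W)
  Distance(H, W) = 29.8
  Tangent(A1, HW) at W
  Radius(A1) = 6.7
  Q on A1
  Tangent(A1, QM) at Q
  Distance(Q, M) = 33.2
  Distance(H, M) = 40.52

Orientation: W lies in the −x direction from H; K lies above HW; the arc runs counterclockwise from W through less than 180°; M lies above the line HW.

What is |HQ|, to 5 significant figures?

23.845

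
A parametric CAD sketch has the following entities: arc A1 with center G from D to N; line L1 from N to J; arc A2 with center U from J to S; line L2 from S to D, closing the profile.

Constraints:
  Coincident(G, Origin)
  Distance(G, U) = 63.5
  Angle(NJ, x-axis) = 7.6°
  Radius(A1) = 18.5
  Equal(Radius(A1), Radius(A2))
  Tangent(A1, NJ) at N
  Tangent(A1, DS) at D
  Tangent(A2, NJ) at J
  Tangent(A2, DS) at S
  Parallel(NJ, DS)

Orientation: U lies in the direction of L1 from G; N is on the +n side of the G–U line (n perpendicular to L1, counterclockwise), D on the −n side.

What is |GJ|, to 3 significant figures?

66.1

The slot axis is L1's direction at 7.6°, so u = (cos 7.6°, sin 7.6°) = (0.991, 0.132) and n = (−sin 7.6°, cos 7.6°) = (-0.132, 0.991). G is at the origin and U lies 63.5 along u from G, so U = 63.5·u = (62.9, 8.40). Tangency of A1 to both parallel lines with radius 18.5 puts N and D at G ± 18.5·n: N = (-2.45, 18.3), D = (2.45, -18.3). Equal radii place J and S the same way about U: J = U + 18.5·n = (60.5, 26.7), S = U − 18.5·n = (65.4, -9.94). Then |GJ| = |J − G| = 66.1.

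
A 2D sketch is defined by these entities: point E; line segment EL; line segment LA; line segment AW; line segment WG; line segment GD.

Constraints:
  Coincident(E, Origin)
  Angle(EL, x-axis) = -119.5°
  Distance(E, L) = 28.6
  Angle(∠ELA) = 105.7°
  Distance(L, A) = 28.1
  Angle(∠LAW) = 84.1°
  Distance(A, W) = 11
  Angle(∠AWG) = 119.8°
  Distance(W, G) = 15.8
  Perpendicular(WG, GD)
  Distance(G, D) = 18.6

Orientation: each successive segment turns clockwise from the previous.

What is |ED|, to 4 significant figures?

30.03

E is at the origin; EL runs at -119.5° with length 28.6, so L = (-14.08, -24.89). ∠ELA = 105.7° gives LA at 166.2° from the x-axis; with |LA| = 28.1, A = (-41.37, -18.19). ∠LAW = 84.1° gives AW at 70.30° from the x-axis; with |AW| = 11.0, W = (-37.66, -7.833). ∠AWG = 119.8° gives WG at 10.10° from the x-axis; with |WG| = 15.8, G = (-22.11, -5.062). WG is perpendicular to GD, so GD runs at -79.90°; with |GD| = 18.6, D = (-18.85, -23.37). Then |ED| = |D − E| = 30.03.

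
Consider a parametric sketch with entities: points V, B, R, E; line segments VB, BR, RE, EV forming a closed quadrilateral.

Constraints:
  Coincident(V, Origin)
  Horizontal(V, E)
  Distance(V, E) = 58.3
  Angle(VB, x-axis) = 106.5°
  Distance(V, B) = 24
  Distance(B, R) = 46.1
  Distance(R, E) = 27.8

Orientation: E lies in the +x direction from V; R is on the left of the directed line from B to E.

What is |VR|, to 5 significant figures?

44.095

Checks: |BR| = 46.10 ✓; |RE| = 27.80 ✓.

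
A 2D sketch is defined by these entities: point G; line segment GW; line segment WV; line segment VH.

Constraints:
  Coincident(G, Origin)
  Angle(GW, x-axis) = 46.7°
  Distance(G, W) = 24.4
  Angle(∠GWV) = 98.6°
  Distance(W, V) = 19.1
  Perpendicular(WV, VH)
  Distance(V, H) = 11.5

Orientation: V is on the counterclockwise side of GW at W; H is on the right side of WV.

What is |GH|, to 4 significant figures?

42.27

G is at the origin; GW runs at 46.7° with length 24.4, so W = 24.4·(cos 46.7°, sin 46.7°) = (16.73, 17.76). ∠GWV = 98.6°, so WV runs at 46.7° + (180° − 98.6°) = 128.1° from the x-axis; with |WV| = 19.1, V = W + 19.1·(cos 128.1°, sin 128.1°) = (4.949, 32.79). The perpendicularity gives VH at right angles to WV; with |VH| = 11.5 on the right of WV, H = V + 11.5·(0.7869, 0.6170) = (14.00, 39.88). Then |GH| = |H − G| = 42.27.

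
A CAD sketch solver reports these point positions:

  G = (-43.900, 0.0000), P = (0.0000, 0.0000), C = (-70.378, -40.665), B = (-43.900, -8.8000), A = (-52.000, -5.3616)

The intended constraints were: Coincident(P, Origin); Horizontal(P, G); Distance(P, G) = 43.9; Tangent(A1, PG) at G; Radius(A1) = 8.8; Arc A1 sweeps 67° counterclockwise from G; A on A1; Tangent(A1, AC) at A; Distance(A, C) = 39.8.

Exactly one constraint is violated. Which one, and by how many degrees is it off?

Tangent(A1, AC) at A — off by 4.50°.

P = (0.00, 0.00) ✓; P.y = 0.00, G.y = 0.00 ✓; |PG| = 43.90 ✓; ∠(BG, GP) = 90.00° ✓; |BG| = 8.800 ✓; bearing(B→A) − bearing(B→G) = 67.00° ✓; |BA| = 8.800 ✓; ∠(BA, AC) = 94.50° ✗; |AC| = 39.80 ✓.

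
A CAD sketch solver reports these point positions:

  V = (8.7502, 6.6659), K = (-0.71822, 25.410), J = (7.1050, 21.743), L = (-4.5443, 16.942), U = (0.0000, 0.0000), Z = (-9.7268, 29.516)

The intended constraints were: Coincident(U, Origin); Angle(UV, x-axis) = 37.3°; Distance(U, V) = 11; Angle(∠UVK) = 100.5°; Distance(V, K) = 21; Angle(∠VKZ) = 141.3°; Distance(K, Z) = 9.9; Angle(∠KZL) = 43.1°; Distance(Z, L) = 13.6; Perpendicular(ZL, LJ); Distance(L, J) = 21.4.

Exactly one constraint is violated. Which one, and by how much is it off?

Distance(L, J) = 21.4 — off by 8.80.

U = (0.00, 0.00) ✓; UV at 37.30° ✓; |UV| = 11.00 ✓; ∠UVK = 100.5° ✓; |VK| = 21.00 ✓; ∠VKZ = 141.3° ✓; |KZ| = 9.900 ✓; ∠KZL = 43.10° ✓; |ZL| = 13.60 ✓; ∠(ZL, LJ) = 90.00° ✓; |LJ| = 12.60 ✗.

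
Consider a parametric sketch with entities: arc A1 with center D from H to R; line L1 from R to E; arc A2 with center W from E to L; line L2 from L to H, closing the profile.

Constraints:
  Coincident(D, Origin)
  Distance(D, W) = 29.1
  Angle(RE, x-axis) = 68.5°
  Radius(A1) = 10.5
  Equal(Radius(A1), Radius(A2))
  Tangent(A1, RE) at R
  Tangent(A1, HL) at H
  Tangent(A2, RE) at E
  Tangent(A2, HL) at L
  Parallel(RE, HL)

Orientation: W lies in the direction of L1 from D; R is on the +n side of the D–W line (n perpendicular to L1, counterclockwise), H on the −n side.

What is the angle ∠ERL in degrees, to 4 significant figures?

35.82°

The slot axis is L1's direction at 68.5°, so u = (cos 68.5°, sin 68.5°) = (0.3665, 0.9304) and n = (−sin 68.5°, cos 68.5°) = (-0.9304, 0.3665). D is at the origin and W lies 29.1 along u from D, so W = 29.1·u = (10.67, 27.08). Tangency of A1 to both parallel lines with radius 10.5 puts R and H at D ± 10.5·n: R = (-9.769, 3.848), H = (9.769, -3.848). Equal radii place E and L the same way about W: E = W + 10.5·n = (0.8958, 30.92), L = W − 10.5·n = (20.43, 23.23). Then cos ∠ERL = RE·RL / (|RE||RL|), giving 35.82°.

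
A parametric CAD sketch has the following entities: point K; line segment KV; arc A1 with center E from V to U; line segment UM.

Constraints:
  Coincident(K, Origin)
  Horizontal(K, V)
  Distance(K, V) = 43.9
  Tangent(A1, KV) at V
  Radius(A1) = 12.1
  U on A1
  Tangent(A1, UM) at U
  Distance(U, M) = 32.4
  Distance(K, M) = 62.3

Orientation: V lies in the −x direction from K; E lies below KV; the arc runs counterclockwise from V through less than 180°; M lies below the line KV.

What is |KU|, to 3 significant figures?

57.5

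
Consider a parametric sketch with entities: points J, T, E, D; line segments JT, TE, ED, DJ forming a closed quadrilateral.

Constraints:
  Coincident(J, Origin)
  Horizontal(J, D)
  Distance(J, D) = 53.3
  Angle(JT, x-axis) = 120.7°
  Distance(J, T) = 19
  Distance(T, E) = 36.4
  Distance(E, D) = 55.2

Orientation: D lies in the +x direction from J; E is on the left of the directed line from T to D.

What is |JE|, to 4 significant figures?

44.61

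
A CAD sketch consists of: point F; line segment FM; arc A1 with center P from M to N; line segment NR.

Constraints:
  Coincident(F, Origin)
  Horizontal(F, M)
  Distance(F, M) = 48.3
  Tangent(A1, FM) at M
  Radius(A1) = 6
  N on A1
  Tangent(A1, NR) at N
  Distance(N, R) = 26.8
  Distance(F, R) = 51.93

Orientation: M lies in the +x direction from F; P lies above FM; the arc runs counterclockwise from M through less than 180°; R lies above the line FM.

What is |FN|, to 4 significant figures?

54.29

F is at the origin; F and M share the same y with |FM| = 48.3 and M on the +x side, so M = (48.30, 0.000). A1 meets FM tangentially, so PM is at right angles to FM, so P = M + (0, 6) = (48.30, 6.000). Since PN ⟂ NR (tangency), |PR| = √(6.0² + 26.8²) = 27.46 regardless of where N sits on A1. So R lies on both circle(F, 51.93) and circle(P, 27.46); the above-FM intersection is R = (40.61, 32.37). N is the foot of the tangent from R: N = (53.55, 8.898).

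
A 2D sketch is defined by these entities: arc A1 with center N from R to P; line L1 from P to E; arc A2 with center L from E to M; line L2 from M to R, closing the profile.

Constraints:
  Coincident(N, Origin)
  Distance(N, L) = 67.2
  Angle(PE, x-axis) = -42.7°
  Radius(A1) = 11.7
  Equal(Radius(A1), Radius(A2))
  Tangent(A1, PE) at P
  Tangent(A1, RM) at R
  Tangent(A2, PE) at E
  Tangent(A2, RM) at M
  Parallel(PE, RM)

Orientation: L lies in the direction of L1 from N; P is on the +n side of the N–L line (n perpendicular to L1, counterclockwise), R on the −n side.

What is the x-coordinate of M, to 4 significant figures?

41.45

The slot axis is L1's direction at -42.7°, so u = (cos -42.7°, sin -42.7°) = (0.7349, -0.6782) and n = (−sin -42.7°, cos -42.7°) = (0.6782, 0.7349). N is at the origin and L lies 67.2 along u from N, so L = 67.2·u = (49.39, -45.57). Tangency of A1 to both parallel lines with radius 11.7 puts P and R at N ± 11.7·n: P = (7.934, 8.599), R = (-7.934, -8.599). Equal radii place E and M the same way about L: E = L + 11.7·n = (57.32, -36.97), M = L − 11.7·n = (41.45, -54.17). So M.x = 41.45.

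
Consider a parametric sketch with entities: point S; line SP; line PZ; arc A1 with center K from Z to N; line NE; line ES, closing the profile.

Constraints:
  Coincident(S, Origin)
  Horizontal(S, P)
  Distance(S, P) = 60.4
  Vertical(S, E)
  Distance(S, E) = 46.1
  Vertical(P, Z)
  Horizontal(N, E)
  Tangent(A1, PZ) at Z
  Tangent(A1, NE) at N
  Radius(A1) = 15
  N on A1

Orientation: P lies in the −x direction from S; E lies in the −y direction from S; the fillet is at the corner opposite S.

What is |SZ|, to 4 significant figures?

67.94

S is at the origin; SP is horizontal with |SP| = 60.4 and P on the −x side, so P = (-60.40, 0.000). SE is vertical with |SE| = 46.1 and E on the −y side, so E = (0.000, -46.10). The virtual corner opposite S is at (-60.40, -46.10). A1 meets PZ tangentially, so KZ is at right angles to PZ and since A1 is tangent to NE there, KN ⟂ NE, with radius 15.0, so the center K sits 15.0 in from both sides at K = (-45.40, -31.10). That places the tangent points at Z = (-60.40, -31.10) on PZ and N = (-45.40, -46.10) on NE. Then |SZ| = |Z − S| = 67.94.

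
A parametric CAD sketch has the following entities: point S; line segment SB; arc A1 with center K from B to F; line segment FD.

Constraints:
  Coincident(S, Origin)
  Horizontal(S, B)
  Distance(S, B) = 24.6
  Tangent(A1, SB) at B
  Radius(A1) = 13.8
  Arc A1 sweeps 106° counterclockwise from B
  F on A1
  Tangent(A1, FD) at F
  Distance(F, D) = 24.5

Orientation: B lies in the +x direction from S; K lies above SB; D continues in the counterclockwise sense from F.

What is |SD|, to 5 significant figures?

51.592

S is at the origin; SB is horizontal with |SB| = 24.6 and B on the +x side, so B = (24.600, 0.0000). Tangency of A1 to SB means the radius KB is perpendicular to SB, so K = B + (0, 13.8) = (24.600, 13.800). On A1, B sits at bearing -90° from K; a 106° counterclockwise sweep puts F at bearing 16°, so F = K + 13.8·(cos 16°, sin 16°) = (37.865, 17.604). Since A1 is tangent to FD there, KF ⟂ FD, so FD runs along (−sin 16°, cos 16°); with |FD| = 24.5, D = (31.112, 41.155). Then |SD| = |D − S| = 51.592.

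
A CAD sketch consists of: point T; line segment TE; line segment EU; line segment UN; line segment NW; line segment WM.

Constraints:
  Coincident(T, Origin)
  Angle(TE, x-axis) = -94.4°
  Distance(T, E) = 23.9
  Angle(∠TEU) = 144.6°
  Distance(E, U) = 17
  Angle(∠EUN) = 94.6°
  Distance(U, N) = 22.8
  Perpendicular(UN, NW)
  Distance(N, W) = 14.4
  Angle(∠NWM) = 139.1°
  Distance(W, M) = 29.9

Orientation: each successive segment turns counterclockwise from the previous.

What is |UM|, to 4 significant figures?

37.14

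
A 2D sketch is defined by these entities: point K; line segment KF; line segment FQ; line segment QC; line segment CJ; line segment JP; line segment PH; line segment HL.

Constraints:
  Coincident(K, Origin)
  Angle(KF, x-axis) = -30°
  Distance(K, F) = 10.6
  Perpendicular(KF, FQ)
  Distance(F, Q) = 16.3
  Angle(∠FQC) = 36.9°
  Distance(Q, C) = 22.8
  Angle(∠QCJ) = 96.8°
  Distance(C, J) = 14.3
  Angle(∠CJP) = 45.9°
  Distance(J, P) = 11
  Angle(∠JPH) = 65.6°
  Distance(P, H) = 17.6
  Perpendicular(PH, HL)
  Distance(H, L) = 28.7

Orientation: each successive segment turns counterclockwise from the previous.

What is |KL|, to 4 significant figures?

34.40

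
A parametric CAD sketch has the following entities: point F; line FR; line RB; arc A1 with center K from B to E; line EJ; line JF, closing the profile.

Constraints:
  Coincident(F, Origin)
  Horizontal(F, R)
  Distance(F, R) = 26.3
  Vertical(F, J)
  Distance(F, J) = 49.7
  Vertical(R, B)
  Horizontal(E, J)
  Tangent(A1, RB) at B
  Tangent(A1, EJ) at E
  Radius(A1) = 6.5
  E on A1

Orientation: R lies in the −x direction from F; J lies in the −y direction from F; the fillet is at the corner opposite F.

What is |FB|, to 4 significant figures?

50.58

F is at the origin; F and R share the same y with |FR| = 26.3 and R on the −x side, so R = (-26.30, 0.000). FJ is vertical with |FJ| = 49.7 and J on the −y side, so J = (0.000, -49.70). The virtual corner opposite F is at (-26.30, -49.70). Since A1 is tangent to RB there, KB ⟂ RB and tangency of A1 to EJ means the radius KE is perpendicular to EJ, with radius 6.5, so the center K sits 6.5 in from both sides at K = (-19.80, -43.20). That places the tangent points at B = (-26.30, -43.20) on RB and E = (-19.80, -49.70) on EJ. Then |FB| = |B − F| = 50.58.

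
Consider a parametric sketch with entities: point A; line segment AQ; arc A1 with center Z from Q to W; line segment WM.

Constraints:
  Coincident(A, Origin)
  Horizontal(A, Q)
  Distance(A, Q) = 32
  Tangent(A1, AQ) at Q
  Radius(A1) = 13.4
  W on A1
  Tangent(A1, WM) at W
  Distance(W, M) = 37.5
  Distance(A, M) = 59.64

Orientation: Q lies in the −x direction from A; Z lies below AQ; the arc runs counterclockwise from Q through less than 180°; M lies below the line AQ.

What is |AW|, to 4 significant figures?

48.07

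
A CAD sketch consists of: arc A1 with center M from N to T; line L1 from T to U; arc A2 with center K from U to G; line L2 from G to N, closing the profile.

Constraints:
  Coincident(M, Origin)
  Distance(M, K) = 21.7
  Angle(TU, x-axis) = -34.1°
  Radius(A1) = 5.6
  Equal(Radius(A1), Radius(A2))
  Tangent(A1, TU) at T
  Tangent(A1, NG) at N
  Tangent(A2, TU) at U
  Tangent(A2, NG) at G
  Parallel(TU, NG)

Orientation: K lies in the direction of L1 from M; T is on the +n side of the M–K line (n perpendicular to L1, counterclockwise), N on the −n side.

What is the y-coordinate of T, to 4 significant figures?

4.637

The slot axis is L1's direction at -34.1°, so u = (cos -34.1°, sin -34.1°) = (0.8281, -0.5606) and n = (−sin -34.1°, cos -34.1°) = (0.5606, 0.8281). M is at the origin and K lies 21.7 along u from M, so K = 21.7·u = (17.97, -12.17). Tangency of A1 to both parallel lines with radius 5.6 puts T and N at M ± 5.6·n: T = (3.140, 4.637), N = (-3.140, -4.637). So T.y = 4.637.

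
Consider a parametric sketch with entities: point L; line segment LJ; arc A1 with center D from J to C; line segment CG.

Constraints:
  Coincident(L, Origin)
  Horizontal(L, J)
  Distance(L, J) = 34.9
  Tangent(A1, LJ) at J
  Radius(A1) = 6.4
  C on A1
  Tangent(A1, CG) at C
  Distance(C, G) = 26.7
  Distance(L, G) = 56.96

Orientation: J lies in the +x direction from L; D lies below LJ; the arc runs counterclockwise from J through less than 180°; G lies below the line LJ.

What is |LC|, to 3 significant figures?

32.0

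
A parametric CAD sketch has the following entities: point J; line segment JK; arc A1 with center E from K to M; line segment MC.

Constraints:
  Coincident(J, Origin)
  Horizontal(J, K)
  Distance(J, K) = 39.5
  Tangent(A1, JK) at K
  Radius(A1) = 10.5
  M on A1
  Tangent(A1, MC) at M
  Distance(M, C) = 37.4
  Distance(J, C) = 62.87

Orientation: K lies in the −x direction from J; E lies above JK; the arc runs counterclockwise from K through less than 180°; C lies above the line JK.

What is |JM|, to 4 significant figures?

32.18

Checks: J = (0.00, 0.00) ✓; |EM| = 10.50 ✓; ∠(EM, MC) = 90.00° ✓; |MC| = 37.40 ✓; |JC| = 62.87 ✓.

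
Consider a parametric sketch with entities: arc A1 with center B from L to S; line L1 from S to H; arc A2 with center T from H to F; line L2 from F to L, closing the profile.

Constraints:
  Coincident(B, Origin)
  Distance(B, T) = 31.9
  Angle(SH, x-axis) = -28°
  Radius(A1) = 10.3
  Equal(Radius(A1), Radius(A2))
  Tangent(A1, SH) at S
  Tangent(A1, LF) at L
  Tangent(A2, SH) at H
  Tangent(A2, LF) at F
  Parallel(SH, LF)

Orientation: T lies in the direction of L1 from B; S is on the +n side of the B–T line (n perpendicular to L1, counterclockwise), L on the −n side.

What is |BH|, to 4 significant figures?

33.52

The slot axis is L1's direction at -28.0°, so u = (cos -28.0°, sin -28.0°) = (0.8829, -0.4695) and n = (−sin -28.0°, cos -28.0°) = (0.4695, 0.8829). B is at the origin and T lies 31.9 along u from B, so T = 31.9·u = (28.17, -14.98). Tangency of A1 to both parallel lines with radius 10.3 puts S and L at B ± 10.3·n: S = (4.836, 9.094), L = (-4.836, -9.094). Equal radii place H and F the same way about T: H = T + 10.3·n = (33.00, -5.882), F = T − 10.3·n = (23.33, -24.07). Then |BH| = |H − B| = 33.52.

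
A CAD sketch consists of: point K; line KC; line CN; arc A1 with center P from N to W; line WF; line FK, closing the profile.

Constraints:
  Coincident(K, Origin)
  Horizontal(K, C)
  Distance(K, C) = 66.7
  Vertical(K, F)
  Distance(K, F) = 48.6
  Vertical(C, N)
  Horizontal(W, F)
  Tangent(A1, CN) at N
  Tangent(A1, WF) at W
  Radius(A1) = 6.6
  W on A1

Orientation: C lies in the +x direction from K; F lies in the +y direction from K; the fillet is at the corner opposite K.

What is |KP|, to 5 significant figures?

73.321

K is at the origin; KC is horizontal with |KC| = 66.7 and C on the +x side, so C = (66.700, 0.0000). KF is vertical with |KF| = 48.6 and F on the +y side, so F = (0.0000, 48.600). The virtual corner opposite K is at (66.700, 48.600). The tangent condition forces PN to be normal to CN and tangency of A1 to WF means the radius PW is perpendicular to WF, with radius 6.6, so the center P sits 6.6 in from both sides at P = (60.100, 42.000). Then |KP| = |P − K| = 73.321.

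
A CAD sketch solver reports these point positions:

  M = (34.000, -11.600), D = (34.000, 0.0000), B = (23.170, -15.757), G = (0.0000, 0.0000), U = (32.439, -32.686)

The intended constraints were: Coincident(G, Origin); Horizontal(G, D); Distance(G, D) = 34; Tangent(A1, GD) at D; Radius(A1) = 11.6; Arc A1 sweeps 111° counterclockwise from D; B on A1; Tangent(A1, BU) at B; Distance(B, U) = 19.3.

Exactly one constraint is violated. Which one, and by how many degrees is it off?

Tangent(A1, BU) at B — off by 7.70°.

G = (0.00, 0.00) ✓; G.y = 0.00, D.y = 0.00 ✓; |GD| = 34.00 ✓; ∠(MD, DG) = 90.00° ✓; |MD| = 11.60 ✓; bearing(M→B) − bearing(M→D) = 111.0° ✓; |MB| = 11.60 ✓; ∠(MB, BU) = 82.30° ✗; |BU| = 19.30 ✓.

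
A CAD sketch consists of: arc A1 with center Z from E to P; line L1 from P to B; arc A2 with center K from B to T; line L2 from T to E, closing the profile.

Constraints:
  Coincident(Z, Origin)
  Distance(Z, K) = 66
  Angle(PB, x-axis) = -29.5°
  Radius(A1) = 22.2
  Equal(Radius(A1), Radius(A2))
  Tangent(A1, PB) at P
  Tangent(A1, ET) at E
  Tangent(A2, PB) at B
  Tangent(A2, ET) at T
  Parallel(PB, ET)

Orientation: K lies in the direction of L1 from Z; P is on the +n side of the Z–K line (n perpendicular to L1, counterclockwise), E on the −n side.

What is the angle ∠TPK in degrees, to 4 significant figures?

15.34°

Tangency of A1 to both parallel lines with radius 22.2 puts P and E at Z ± 22.2·n: P = (10.93, 19.32), E = (-10.93, -19.32). Equal radii place B and T the same way about K: B = K + 22.2·n = (68.38, -13.18), T = K − 22.2·n = (46.51, -51.82). Then cos ∠TPK = PT·PK / (|PT||PK|), giving 15.34°.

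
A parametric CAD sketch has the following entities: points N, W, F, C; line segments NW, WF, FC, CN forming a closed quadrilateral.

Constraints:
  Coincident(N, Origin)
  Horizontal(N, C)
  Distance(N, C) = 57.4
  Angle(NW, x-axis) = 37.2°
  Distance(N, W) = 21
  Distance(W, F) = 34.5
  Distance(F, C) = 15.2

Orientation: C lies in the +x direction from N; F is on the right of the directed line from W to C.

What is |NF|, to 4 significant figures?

45.11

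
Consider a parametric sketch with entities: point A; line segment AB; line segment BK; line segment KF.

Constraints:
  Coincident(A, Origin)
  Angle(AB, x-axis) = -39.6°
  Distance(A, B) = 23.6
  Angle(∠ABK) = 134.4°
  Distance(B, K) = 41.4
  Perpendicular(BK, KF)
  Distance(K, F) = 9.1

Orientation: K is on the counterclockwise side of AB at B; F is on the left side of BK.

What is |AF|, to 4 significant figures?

58.43

A is at the origin; AB runs at -39.6° with length 23.6, so B = 23.6·(cos -39.6°, sin -39.6°) = (18.18, -15.04). ∠ABK = 134.4°, so BK runs at -39.6° + (180° − 134.4°) = 6.000° from the x-axis; with |BK| = 41.4, K = B + 41.4·(cos 6.000°, sin 6.000°) = (59.36, -10.72). The perpendicularity gives KF at right angles to BK; with |KF| = 9.1 on the left of BK, F = K + 9.1·(-0.1045, 0.9945) = (58.41, -1.666). Then |AF| = |F − A| = 58.43.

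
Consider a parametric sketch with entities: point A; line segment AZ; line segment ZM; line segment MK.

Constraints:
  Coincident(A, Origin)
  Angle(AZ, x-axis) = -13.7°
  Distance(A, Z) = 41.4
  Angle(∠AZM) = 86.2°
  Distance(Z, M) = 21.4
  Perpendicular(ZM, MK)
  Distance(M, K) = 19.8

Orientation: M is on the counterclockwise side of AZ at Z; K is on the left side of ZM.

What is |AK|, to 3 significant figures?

28.5

A is at the origin; AZ runs at -13.7° with length 41.4, so Z = 41.4·(cos -13.7°, sin -13.7°) = (40.2, -9.81). ∠AZM = 86.2°, so ZM runs at -13.7° + (180° − 86.2°) = 80.1° from the x-axis; with |ZM| = 21.4, M = Z + 21.4·(cos 80.1°, sin 80.1°) = (43.9, 11.3). ZM ⟂ MK; with |MK| = 19.8 on the left of ZM, K = M + 19.8·(-0.985, 0.172) = (24.4, 14.7). Then |AK| = |K − A| = 28.5.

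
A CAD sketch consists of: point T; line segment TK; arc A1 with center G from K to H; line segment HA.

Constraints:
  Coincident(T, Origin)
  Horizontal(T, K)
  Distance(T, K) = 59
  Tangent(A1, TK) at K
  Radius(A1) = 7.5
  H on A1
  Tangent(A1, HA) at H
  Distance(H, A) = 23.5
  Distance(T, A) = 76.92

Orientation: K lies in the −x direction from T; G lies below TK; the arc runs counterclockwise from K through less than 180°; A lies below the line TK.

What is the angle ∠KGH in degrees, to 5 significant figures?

77.821°

T is at the origin; TK is horizontal with |TK| = 59.0 and K on the −x side, so K = (-59.000, 0.0000). A1 meets TK tangentially, so GK is at right angles to TK, so G = K + (0, -7.5) = (-59.000, -7.5000). Since GH ⟂ HA (tangency), |GA| = √(7.5² + 23.5²) = 24.668 regardless of where H sits on A1. So A lies on both circle(T, 76.92) and circle(G, 24.668); the below-TK intersection is A = (-71.289, -28.889). H is the foot of the tangent from A: H = (-66.331, -5.9177).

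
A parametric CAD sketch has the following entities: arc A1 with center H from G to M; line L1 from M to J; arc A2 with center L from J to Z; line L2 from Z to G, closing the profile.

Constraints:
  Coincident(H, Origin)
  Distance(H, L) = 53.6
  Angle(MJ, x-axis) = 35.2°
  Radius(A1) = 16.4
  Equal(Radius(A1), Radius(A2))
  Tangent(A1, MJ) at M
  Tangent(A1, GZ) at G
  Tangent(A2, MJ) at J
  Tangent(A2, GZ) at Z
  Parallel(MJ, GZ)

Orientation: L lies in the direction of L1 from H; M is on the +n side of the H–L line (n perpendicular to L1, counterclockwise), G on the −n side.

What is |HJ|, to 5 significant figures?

56.053

The slot axis is L1's direction at 35.2°, so u = (cos 35.2°, sin 35.2°) = (0.81714, 0.57643) and n = (−sin 35.2°, cos 35.2°) = (-0.57643, 0.81714). H is at the origin and L lies 53.6 along u from H, so L = 53.6·u = (43.799, 30.897). Tangency of A1 to both parallel lines with radius 16.4 puts M and G at H ± 16.4·n: M = (-9.4535, 13.401), G = (9.4535, -13.401). Equal radii place J and Z the same way about L: J = L + 16.4·n = (34.345, 44.298), Z = L − 16.4·n = (53.252, 17.496). Then |HJ| = |J − H| = 56.053.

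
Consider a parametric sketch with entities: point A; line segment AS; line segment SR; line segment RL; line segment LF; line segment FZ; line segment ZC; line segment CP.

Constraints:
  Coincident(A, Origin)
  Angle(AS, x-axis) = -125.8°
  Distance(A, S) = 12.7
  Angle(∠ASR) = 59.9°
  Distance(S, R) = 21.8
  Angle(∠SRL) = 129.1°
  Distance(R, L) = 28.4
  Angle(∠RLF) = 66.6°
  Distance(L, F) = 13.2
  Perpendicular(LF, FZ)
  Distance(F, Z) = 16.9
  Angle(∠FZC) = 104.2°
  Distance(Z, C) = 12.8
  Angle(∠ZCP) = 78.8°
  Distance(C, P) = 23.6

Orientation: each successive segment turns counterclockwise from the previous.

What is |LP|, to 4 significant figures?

3.556

∠FZC = 104.2° gives ZC at -35.60° from the x-axis; with |ZC| = 12.8, C = (26.23, -10.68). ∠ZCP = 78.8° gives CP at 65.60° from the x-axis; with |CP| = 23.6, P = (35.98, 10.81). Then |LP| = |P − L| = 3.556.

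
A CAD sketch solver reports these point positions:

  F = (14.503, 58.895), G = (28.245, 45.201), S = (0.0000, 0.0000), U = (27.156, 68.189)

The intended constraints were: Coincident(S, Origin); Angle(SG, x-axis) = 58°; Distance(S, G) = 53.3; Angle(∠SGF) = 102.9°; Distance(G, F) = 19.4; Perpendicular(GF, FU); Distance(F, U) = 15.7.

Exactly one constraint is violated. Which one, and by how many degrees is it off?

Perpendicular(GF, FU) — off by 8.80°.

S = (0.00, 0.00) ✓; SG at 58.00° ✓; |SG| = 53.30 ✓; ∠SGF = 102.9° ✓; |GF| = 19.40 ✓; ∠(GF, FU) = 98.80° ✗; |FU| = 15.70 ✓.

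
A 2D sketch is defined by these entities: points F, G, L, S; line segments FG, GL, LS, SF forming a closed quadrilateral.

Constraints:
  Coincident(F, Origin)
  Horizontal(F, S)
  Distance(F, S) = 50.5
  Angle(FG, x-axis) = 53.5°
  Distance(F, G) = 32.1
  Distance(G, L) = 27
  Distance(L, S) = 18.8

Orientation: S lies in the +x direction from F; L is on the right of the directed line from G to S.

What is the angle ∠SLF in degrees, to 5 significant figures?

170.38°

F is at the origin; F and S share the same y with |FS| = 50.5 and S in +x, so S = (50.5, 0). FG runs at 53.5° with |FG| = 32.1, so G = (19.094, 25.804). L is determined by |GL| = 27.0 and |LS| = 18.8 together: it lies at the intersection of circle(G, 27.0) and circle(S, 18.8). With |GS| = 40.647, the foot of the radical line on GS is 24.943 from G and the perpendicular offset is √(27.0² − 24.943²) = 10.336. Taking the right-of-GS solution: L = (31.805, 1.9830).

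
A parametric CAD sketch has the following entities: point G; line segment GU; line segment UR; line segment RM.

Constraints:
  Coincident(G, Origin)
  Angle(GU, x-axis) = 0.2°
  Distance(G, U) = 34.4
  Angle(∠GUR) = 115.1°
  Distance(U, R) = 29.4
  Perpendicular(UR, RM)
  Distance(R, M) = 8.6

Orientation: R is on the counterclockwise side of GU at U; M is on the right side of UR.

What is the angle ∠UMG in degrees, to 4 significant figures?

25.80°

∠GUR = 115.1°, so UR runs at 0.2° + (180° − 115.1°) = 65.10° from the x-axis; with |UR| = 29.4, R = U + 29.4·(cos 65.10°, sin 65.10°) = (46.78, 26.79). UR ⟂ RM; with |RM| = 8.6 on the right of UR, M = R + 8.6·(0.9070, -0.4210) = (54.58, 23.17). Then cos ∠UMG = MU·MG / (|MU||MG|), giving 25.80°.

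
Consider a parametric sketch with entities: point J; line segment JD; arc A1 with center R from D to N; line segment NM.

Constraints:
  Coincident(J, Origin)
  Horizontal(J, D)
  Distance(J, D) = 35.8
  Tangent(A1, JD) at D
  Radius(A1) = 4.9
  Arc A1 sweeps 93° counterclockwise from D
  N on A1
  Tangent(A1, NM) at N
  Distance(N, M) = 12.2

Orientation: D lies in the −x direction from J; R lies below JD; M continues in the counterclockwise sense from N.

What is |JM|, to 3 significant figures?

43.6

J is at the origin; JD is horizontal with |JD| = 35.8 and D on the −x side, so D = (-35.8, 0.00). Tangency of A1 to JD means the radius RD is perpendicular to JD, so R = D + (0, -4.9) = (-35.8, -4.90). On A1, D sits at bearing 90° from R; a 93° counterclockwise sweep puts N at bearing 183°, so N = R + 4.9·(cos 183°, sin 183°) = (-40.7, -5.16). A1 meets NM tangentially, so RN is at right angles to NM, so NM runs along (−sin 183°, cos 183°); with |NM| = 12.2, M = (-40.1, -17.3). Then |JM| = |M − J| = 43.6.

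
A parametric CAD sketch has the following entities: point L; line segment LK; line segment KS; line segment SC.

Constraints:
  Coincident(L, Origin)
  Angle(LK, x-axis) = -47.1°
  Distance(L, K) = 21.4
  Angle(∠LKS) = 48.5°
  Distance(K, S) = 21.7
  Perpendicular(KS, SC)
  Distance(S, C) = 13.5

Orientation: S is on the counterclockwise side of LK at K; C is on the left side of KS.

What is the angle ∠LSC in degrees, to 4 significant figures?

25.14°

∠LKS = 48.5°, so KS runs at -47.1° + (180° − 48.5°) = 84.40° from the x-axis; with |KS| = 21.7, S = K + 21.7·(cos 84.40°, sin 84.40°) = (16.68, 5.920). KS ⟂ SC; with |SC| = 13.5 on the left of KS, C = S + 13.5·(-0.9952, 0.09758) = (3.249, 7.237). Then cos ∠LSC = SL·SC / (|SL||SC|), giving 25.14°.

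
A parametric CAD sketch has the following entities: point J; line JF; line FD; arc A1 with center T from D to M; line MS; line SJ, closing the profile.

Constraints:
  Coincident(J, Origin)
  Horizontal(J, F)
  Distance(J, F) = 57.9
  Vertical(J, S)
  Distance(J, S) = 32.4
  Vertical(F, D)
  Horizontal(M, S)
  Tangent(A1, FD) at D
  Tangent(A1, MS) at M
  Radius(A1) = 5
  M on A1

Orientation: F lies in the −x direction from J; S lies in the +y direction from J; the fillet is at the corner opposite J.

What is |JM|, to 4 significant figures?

62.03

The virtual corner opposite J is at (-57.90, 32.40). Tangency of A1 to FD means the radius TD is perpendicular to FD and A1 meets MS tangentially, so TM is at right angles to MS, with radius 5.0, so the center T sits 5.0 in from both sides at T = (-52.90, 27.40). That places the tangent points at D = (-57.90, 27.40) on FD and M = (-52.90, 32.40) on MS. Then |JM| = |M − J| = 62.03.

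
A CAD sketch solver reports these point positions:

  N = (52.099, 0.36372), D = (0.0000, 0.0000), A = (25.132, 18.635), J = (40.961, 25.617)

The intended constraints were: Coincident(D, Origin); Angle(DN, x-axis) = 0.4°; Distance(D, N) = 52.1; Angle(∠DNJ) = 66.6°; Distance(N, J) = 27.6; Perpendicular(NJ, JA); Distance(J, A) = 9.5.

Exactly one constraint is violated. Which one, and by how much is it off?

Distance(J, A) = 9.5 — off by 7.80.

D = (0.00, 0.00) ✓; DN at 0.4000° ✓; |DN| = 52.10 ✓; ∠DNJ = 66.60° ✓; |NJ| = 27.60 ✓; ∠(NJ, JA) = 90.00° ✓; |JA| = 17.30 ✗.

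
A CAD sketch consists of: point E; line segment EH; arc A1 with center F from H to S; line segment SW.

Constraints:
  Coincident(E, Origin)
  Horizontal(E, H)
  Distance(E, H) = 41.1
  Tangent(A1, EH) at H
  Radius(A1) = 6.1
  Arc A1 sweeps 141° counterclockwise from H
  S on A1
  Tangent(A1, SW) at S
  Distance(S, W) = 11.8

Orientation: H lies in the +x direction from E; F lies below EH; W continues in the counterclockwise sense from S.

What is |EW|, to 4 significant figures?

49.90

On A1, H sits at bearing 90° from F; a 141° counterclockwise sweep puts S at bearing 231°, so S = F + 6.1·(cos 231°, sin 231°) = (37.26, -10.84). The tangent condition forces FS to be normal to SW, so SW runs along (−sin 231°, cos 231°); with |SW| = 11.8, W = (46.43, -18.27). Then |EW| = |W − E| = 49.90.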